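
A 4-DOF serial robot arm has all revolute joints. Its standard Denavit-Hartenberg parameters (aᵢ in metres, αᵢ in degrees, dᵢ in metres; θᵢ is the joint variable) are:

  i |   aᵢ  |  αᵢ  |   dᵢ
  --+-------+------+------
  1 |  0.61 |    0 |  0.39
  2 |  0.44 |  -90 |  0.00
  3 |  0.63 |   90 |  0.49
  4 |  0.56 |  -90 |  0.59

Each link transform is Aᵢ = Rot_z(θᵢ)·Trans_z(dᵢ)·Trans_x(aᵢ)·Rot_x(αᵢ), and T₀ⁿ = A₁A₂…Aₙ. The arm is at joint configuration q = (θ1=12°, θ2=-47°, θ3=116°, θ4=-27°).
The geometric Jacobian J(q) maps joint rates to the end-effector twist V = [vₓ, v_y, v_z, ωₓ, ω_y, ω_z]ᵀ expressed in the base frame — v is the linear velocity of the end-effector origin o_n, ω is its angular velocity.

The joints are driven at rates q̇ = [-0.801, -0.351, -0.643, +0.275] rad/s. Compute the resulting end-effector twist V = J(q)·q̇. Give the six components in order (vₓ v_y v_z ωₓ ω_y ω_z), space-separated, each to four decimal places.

0.7342 -1.4220 -0.0401 -0.1663 -0.6685 -1.2726

o_n = [1.1213, 0.0473, -0.8833]
J₁: ẑ×o_n = [-0.0473, 1.1213, 0.0000], ω = ẑ
J2: z=[0.0000, 0.0000, 1.0000] o=[0.5967, 0.1268, 0.3900] → [0.0795, 0.5246, -0.0000, 0.0000, 0.0000, 1.0000]
J3: z=[0.5736, 0.8192, 0.0000] o=[0.9571, -0.1255, 0.3900] → [-1.0431, 0.7304, -0.0354, 0.5736, 0.8192, 0.0000]
J4: z=[0.7362, -0.5155, -0.4384] o=[1.0119, 0.4342, -0.1762] → [0.1949, 0.4727, -0.2285, 0.7362, -0.5155, -0.4384]
V = J·q̇ = [0.7342, -1.4220, -0.0401, -0.1663, -0.6685, -1.2726]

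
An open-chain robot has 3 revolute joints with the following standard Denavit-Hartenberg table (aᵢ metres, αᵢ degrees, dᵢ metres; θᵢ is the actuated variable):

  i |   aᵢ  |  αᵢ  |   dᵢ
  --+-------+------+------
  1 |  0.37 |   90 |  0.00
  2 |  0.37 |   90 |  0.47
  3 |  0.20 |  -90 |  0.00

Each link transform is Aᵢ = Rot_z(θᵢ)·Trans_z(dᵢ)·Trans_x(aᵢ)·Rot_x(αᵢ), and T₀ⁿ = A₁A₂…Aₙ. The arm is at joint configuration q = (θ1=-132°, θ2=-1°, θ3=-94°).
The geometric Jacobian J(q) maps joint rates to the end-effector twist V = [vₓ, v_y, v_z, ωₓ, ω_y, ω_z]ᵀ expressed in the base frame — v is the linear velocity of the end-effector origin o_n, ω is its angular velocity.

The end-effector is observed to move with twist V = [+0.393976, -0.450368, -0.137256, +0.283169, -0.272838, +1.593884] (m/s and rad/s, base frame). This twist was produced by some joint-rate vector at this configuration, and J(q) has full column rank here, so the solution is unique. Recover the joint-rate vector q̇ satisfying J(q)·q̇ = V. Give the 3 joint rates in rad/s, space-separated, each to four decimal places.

0.8330 -0.3930 -0.7610

o_n = [-0.6868, -0.3585, -0.0062]
J₁: ẑ×o_n = [0.3585, -0.6868, 0.0000], ω = ẑ
J2: z=[-0.7431, 0.6691, 0.0000] o=[-0.2476, -0.2750, 0.0000] → [-0.0042, -0.0046, 0.3560, -0.7431, 0.6691, 0.0000]
J3: z=[0.0117, 0.0130, -0.9998] o=[-0.8444, -0.2354, -0.0065] → [-0.1231, -0.1576, -0.0035, 0.0117, 0.0130, -0.9998]
q̇ = J⁺·V = [0.8330, -0.3930, -0.7610]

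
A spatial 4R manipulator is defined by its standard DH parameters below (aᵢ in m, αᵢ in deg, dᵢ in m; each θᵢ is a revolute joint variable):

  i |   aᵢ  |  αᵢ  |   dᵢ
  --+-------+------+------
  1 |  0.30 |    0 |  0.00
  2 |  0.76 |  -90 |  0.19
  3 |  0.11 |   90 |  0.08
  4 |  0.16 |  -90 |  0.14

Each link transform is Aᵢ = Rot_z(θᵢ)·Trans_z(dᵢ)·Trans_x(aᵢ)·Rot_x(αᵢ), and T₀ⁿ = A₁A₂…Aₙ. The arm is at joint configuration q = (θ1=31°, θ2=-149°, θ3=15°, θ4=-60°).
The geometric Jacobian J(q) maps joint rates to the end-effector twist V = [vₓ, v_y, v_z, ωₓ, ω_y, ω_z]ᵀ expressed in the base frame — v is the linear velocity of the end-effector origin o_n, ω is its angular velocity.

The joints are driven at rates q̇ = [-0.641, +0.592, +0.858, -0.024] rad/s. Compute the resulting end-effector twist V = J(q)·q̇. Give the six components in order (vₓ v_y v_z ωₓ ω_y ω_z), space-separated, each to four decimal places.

0.0231 -0.2012 -0.1877 0.7605 -0.3973 -0.0722

o_n = [-0.2545, -0.6831, 0.2761]
J₁: ẑ×o_n = [0.6831, -0.2545, 0.0000], ω = ẑ
J2: z=[0.0000, 0.0000, 1.0000] o=[0.2572, 0.1545, 0.0000] → [0.8376, -0.5117, 0.0000, 0.0000, 0.0000, 1.0000]
J3: z=[0.8829, -0.4695, 0.0000] o=[-0.0996, -0.5165, 0.1900] → [-0.0404, -0.0760, -0.2198, 0.8829, -0.4695, 0.0000]
J4: z=[-0.1215, -0.2285, 0.9659] o=[-0.0789, -0.6479, 0.1615] → [0.0078, -0.1557, -0.0359, -0.1215, -0.2285, 0.9659]
V = J·q̇ = [0.0231, -0.2012, -0.1877, 0.7605, -0.3973, -0.0722]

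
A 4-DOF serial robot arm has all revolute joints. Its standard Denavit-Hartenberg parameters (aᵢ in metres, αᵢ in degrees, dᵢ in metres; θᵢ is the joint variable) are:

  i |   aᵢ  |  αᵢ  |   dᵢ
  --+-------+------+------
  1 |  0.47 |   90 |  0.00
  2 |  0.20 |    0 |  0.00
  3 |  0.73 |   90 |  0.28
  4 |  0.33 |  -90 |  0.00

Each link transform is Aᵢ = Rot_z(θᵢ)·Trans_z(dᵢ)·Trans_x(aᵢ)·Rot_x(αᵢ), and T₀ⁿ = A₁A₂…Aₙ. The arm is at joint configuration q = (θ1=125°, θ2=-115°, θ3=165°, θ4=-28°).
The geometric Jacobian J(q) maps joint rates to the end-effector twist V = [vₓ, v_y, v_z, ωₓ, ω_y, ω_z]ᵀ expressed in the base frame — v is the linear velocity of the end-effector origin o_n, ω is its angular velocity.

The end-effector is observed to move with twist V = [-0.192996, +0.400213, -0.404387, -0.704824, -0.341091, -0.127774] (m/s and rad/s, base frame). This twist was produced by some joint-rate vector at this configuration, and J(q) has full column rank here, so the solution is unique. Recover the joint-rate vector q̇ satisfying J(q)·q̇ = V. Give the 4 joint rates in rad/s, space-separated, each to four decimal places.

-0.0230 -0.9910 0.2180 0.1630

o_n = [-0.4952, 0.9253, 0.6012]
J₁: ẑ×o_n = [-0.9253, -0.4952, 0.0000], ω = ẑ
J2: z=[0.8192, 0.5736, 0.0000] o=[-0.2696, 0.3850, 0.0000] → [0.3448, -0.4924, 0.5720, 0.8192, 0.5736, 0.0000]
J3: z=[0.8192, 0.5736, 0.0000] o=[-0.2211, 0.3158, -0.1813] → [0.4488, -0.6409, 0.6565, 0.8192, 0.5736, 0.0000]
J4: z=[-0.4394, 0.6275, -0.6428] o=[-0.2609, 0.8607, 0.3780] → [0.1816, 0.2487, 0.1187, -0.4394, 0.6275, -0.6428]
q̇ = J⁺·V = [-0.0230, -0.9910, 0.2180, 0.1630]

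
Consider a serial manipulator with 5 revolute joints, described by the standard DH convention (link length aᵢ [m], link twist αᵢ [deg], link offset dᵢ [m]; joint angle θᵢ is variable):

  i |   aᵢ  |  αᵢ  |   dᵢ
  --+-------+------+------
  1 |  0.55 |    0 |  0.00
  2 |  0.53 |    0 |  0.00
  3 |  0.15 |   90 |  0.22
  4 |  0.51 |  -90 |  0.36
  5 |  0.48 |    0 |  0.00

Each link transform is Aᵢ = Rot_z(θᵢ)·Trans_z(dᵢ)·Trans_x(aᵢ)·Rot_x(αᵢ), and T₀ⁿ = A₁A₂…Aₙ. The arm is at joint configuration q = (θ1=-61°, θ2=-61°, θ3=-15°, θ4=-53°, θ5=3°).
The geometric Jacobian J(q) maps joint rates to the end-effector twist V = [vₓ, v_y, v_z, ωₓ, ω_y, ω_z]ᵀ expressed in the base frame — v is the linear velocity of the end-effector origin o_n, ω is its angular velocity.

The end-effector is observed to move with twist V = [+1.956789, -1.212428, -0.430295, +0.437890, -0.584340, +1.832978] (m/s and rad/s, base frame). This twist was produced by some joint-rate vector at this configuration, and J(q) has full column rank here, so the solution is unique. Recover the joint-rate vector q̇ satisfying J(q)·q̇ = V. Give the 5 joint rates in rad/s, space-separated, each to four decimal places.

0.7930 0.6650 0.3160 -0.7260 0.0980

o_n = [-0.7878, -1.1940, -0.5701]
J₁: ẑ×o_n = [1.1940, -0.7878, 0.0000], ω = ẑ
J2: z=[0.0000, 0.0000, 1.0000] o=[0.2666, -0.4810, 0.0000] → [0.7129, -1.0544, 0.0000, 0.0000, 0.0000, 1.0000]
J3: z=[0.0000, 0.0000, 1.0000] o=[-0.0142, -0.9305, 0.0000] → [0.2634, -0.7735, 0.0000, 0.0000, 0.0000, 1.0000]
J4: z=[-0.6820, 0.7314, 0.0000] o=[-0.1239, -1.0328, 0.2200] → [-0.5779, -0.5389, 0.5954, -0.6820, 0.7314, 0.0000]
J5: z=[-0.5841, -0.5447, 0.6018] o=[-0.5939, -0.9788, -0.1873] → [0.3380, -0.3403, 0.0201, -0.5841, -0.5447, 0.6018]
q̇ = J⁺·V = [0.7930, 0.6650, 0.3160, -0.7260, 0.0980]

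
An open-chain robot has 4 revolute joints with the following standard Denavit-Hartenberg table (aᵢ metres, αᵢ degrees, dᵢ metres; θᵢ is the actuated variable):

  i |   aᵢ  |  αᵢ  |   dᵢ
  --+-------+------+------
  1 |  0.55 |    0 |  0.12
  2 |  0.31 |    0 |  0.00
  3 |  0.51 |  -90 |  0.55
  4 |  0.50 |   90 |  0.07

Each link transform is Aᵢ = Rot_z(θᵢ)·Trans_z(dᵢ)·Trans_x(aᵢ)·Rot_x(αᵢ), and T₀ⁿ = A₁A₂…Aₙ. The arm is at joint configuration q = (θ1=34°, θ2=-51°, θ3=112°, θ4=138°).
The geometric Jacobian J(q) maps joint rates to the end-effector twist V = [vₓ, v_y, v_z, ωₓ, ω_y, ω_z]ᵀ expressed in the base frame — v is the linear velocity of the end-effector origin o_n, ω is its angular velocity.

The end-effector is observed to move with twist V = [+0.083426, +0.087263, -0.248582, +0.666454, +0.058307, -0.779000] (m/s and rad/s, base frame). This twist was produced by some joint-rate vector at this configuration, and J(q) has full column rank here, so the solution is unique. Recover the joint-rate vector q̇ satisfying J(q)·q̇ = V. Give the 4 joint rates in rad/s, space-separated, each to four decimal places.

o_n = [0.6706, 0.3487, 0.3354]
J₁: ẑ×o_n = [-0.3487, 0.6706, 0.0000], ω = ẑ
J2: z=[0.0000, 0.0000, 1.0000] o=[0.4560, 0.3076, 0.1200] → [-0.0412, 0.2147, 0.0000, 0.0000, 0.0000, 1.0000]
J3: z=[0.0000, 0.0000, 1.0000] o=[0.7524, 0.2169, 0.1200] → [-0.1318, -0.0818, 0.0000, 0.0000, 0.0000, 1.0000]
J4: z=[-0.9962, -0.0872, 0.0000] o=[0.7080, 0.7250, 0.6700] → [0.0292, -0.3333, 0.3716, -0.9962, -0.0872, 0.0000]
q̇ = J⁺·V = [-0.1370, -0.3250, -0.3170, -0.6690]

-0.1370 -0.3250 -0.3170 -0.6690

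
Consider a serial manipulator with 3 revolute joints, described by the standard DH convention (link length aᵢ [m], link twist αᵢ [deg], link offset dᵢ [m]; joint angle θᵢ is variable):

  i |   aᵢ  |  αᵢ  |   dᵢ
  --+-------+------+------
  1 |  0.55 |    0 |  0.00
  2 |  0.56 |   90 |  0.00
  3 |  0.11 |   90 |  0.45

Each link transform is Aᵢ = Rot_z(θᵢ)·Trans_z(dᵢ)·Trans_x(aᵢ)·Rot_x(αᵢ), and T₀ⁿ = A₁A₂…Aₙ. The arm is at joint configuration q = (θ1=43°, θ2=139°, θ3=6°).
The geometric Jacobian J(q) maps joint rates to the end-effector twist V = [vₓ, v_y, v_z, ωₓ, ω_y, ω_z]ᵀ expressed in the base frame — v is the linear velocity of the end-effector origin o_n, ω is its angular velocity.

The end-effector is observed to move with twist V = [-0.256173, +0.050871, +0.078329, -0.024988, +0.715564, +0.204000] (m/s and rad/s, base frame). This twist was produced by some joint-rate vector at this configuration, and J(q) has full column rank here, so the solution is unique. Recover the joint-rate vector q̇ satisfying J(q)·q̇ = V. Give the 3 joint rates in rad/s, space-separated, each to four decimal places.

0.4730 -0.2690 0.7160

o_n = [-0.2824, 0.8015, 0.0115]
J₁: ẑ×o_n = [-0.8015, -0.2824, 0.0000], ω = ẑ
J2: z=[0.0000, 0.0000, 1.0000] o=[0.4022, 0.3751, 0.0000] → [-0.4264, -0.6847, 0.0000, 0.0000, 0.0000, 1.0000]
J3: z=[-0.0349, 0.9994, 0.0000] o=[-0.1574, 0.3556, 0.0000] → [0.0115, 0.0004, 0.1094, -0.0349, 0.9994, 0.0000]
q̇ = J⁺·V = [0.4730, -0.2690, 0.7160]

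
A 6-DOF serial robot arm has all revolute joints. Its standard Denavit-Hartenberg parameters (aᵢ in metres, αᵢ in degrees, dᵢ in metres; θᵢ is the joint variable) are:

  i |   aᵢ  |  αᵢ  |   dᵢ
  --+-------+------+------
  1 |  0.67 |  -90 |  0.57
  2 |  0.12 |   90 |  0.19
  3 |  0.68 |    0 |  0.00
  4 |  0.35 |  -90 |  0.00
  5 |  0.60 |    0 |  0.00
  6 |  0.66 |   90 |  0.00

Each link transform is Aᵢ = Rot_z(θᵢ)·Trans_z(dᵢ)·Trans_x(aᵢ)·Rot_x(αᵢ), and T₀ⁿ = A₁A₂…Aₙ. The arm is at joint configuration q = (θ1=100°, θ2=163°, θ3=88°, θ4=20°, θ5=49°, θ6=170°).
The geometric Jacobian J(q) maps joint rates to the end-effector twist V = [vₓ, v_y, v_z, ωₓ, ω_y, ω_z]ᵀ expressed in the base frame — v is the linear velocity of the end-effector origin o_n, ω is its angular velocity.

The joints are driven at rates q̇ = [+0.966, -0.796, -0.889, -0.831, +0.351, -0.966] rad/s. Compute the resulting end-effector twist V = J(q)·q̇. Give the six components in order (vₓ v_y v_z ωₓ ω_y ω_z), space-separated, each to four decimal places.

o_n = [-1.1749, 0.3917, 0.5847]
J₁: ẑ×o_n = [-0.3917, -1.1749, 0.0000], ω = ẑ
J2: z=[-0.9848, -0.1736, 0.0000] o=[-0.1163, 0.6598, 0.5700] → [-0.0025, 0.0144, 0.0802, -0.9848, -0.1736, 0.0000]
J3: z=[-0.0508, 0.2879, -0.9563] o=[-0.2835, 0.5138, 0.5349] → [-0.1024, 0.8549, 0.2628, -0.0508, 0.2879, -0.9563]
J4: z=[-0.0508, 0.2879, -0.9563] o=[-0.9489, 0.3735, 0.5280] → [0.0338, 0.2190, 0.0642, -0.0508, 0.2879, -0.9563]
J5: z=[0.1464, 0.9493, 0.2781] o=[-1.2946, 0.4175, 0.5596] → [0.0310, 0.0296, -0.1175, 0.1464, 0.9493, 0.2781]
J6: z=[0.1464, 0.9493, 0.2781] o=[-1.6605, 0.3367, 1.0282] → [-0.4364, 0.2000, -0.4530, 0.1464, 0.9493, 0.2781]
V = J·q̇ = [0.1191, -2.2712, 0.0455, 0.7812, -0.9409, 2.4398]

0.1191 -2.2712 0.0455 0.7812 -0.9409 2.4398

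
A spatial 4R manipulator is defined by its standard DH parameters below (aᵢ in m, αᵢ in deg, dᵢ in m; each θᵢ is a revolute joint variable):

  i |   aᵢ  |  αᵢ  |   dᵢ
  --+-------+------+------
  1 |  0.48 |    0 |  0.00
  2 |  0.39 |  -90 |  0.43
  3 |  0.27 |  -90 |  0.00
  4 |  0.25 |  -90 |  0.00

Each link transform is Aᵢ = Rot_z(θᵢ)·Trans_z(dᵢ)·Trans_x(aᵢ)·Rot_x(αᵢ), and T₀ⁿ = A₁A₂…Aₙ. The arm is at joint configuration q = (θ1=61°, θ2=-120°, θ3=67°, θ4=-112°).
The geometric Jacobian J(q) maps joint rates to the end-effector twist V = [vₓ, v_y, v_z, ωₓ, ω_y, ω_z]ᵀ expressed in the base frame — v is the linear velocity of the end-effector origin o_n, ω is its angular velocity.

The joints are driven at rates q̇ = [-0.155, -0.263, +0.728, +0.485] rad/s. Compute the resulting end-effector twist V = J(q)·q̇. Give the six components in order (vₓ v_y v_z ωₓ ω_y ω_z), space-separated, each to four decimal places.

o_n = [0.6677, 0.1458, 0.2677]
J₁: ẑ×o_n = [-0.1458, 0.6677, 0.0000], ω = ẑ
J2: z=[0.0000, 0.0000, 1.0000] o=[0.2327, 0.4198, 0.0000] → [0.2740, 0.4350, -0.0000, 0.0000, 0.0000, 1.0000]
J3: z=[0.8572, 0.5150, 0.0000] o=[0.4336, 0.0855, 0.4300] → [-0.0836, 0.1391, -0.0689, 0.8572, 0.5150, 0.0000]
J4: z=[-0.4741, 0.7890, -0.3907] o=[0.4879, -0.0049, 0.1815] → [0.1269, -0.0294, -0.2134, -0.4741, 0.7890, -0.3907]
V = J·q̇ = [-0.0488, -0.1309, -0.1536, 0.3941, 0.7576, -0.6075]

-0.0488 -0.1309 -0.1536 0.3941 0.7576 -0.6075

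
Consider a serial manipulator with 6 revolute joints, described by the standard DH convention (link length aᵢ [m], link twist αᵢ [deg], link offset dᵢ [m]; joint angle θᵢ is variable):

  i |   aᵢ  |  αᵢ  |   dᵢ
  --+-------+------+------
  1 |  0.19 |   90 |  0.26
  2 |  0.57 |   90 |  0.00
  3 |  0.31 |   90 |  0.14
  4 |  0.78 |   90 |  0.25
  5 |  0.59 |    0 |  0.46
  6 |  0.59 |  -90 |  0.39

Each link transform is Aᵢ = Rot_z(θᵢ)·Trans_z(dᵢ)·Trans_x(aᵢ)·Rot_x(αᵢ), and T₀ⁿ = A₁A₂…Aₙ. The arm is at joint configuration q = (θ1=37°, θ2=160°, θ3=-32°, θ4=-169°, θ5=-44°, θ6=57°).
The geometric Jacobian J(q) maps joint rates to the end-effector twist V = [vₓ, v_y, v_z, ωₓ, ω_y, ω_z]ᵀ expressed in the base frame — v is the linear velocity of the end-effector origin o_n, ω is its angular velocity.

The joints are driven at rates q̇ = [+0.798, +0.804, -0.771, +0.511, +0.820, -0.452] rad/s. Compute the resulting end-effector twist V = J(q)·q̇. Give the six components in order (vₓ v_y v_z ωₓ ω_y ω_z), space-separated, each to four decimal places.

o_n = [1.4278, -0.0137, 0.5927]
J₁: ẑ×o_n = [0.0137, 1.4278, -0.0000], ω = ẑ
J2: z=[0.6018, -0.7986, 0.0000] o=[0.1517, 0.1143, 0.2600] → [-0.2657, -0.2002, 0.9421, 0.6018, -0.7986, 0.0000]
J3: z=[0.2731, 0.2058, 0.9397] o=[-0.2760, -0.2080, 0.4550] → [-0.1542, 1.5635, -0.2976, 0.2731, 0.2058, 0.9397]
J4: z=[-0.1127, 0.9770, -0.1812] o=[-0.5339, -0.1967, 0.6764] → [-0.0486, -0.3650, -1.9372, -0.1127, 0.9770, -0.1812]
J5: z=[0.4504, 0.2128, 0.8671] o=[0.1287, 0.0601, 0.2692] → [0.1328, 0.9807, -0.3097, 0.4504, 0.2128, 0.8671]
J6: z=[0.4504, 0.2128, 0.8671] o=[0.7580, -0.2356, 0.5454] → [-0.1823, 0.5595, -0.0426, 0.4504, 0.2128, 0.8671]
V = J·q̇ = [0.0827, 0.1378, -0.2377, 0.3814, -0.2233, 0.3000]

0.0827 0.1378 -0.2377 0.3814 -0.2233 0.3000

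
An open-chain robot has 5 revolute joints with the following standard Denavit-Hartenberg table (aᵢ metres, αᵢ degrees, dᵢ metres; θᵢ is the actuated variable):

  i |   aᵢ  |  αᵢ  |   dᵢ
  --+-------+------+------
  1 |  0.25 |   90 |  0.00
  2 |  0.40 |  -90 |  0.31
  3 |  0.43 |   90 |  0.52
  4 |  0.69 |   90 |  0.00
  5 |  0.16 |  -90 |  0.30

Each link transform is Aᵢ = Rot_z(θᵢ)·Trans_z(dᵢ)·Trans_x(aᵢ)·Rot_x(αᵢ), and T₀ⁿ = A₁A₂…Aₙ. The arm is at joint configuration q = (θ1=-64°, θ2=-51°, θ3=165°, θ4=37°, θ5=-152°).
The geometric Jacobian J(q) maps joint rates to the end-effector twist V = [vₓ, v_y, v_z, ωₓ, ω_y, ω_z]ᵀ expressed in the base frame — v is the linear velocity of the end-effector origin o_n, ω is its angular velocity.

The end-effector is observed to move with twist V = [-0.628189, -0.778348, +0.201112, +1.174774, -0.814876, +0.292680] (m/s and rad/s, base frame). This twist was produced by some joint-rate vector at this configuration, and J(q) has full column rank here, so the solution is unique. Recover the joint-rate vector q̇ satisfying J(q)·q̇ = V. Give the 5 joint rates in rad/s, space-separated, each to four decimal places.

-0.1880 -0.3420 0.8670 0.4510 -0.5070

o_n = [0.0433, -0.3422, 0.8758]
J₁: ẑ×o_n = [0.3422, 0.0433, -0.0000], ω = ẑ
J2: z=[-0.8988, -0.4384, 0.0000] o=[0.1096, -0.2247, 0.0000] → [-0.3839, 0.7872, 0.0765, -0.8988, -0.4384, 0.0000]
J3: z=[0.3407, -0.6985, 0.6293] o=[-0.0587, -0.5868, -0.3109] → [-0.9829, -0.3401, 0.1546, 0.3407, -0.6985, 0.6293]
J4: z=[0.9396, 0.2770, -0.2011] o=[0.1039, -0.6663, 0.3392] → [0.2139, -0.4920, 0.3214, 0.9396, 0.2770, -0.2011]
J5: z=[-0.2924, 0.9549, -0.0508] o=[0.2267, -0.5928, 1.0142] → [-0.1194, -0.0311, 0.1019, -0.2924, 0.9549, -0.0508]
q̇ = J⁺·V = [-0.1880, -0.3420, 0.8670, 0.4510, -0.5070]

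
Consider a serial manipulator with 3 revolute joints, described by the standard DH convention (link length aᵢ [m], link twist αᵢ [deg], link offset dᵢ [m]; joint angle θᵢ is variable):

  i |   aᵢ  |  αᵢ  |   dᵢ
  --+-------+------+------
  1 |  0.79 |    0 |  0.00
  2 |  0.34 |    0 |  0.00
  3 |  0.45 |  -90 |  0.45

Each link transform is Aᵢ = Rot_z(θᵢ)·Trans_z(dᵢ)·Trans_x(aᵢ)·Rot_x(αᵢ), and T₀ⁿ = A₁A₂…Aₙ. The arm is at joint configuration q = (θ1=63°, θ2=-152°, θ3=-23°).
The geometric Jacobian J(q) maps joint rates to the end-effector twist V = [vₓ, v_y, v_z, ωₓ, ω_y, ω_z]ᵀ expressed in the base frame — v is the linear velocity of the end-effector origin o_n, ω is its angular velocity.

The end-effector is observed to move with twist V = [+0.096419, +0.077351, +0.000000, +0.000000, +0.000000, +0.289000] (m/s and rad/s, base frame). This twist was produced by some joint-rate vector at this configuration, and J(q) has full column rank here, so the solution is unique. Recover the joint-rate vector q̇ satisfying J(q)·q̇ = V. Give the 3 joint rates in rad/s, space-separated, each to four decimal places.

0.3410 0.2940 -0.3460

o_n = [0.1960, -0.0533, 0.4500]
J₁: ẑ×o_n = [0.0533, 0.1960, -0.0000], ω = ẑ
J2: z=[0.0000, 0.0000, 1.0000] o=[0.3587, 0.7039, 0.0000] → [0.7572, -0.1626, 0.0000, 0.0000, 0.0000, 1.0000]
J3: z=[0.0000, 0.0000, 1.0000] o=[0.3646, 0.3639, 0.0000] → [0.4172, -0.1686, 0.0000, 0.0000, 0.0000, 1.0000]
q̇ = J⁺·V = [0.3410, 0.2940, -0.3460]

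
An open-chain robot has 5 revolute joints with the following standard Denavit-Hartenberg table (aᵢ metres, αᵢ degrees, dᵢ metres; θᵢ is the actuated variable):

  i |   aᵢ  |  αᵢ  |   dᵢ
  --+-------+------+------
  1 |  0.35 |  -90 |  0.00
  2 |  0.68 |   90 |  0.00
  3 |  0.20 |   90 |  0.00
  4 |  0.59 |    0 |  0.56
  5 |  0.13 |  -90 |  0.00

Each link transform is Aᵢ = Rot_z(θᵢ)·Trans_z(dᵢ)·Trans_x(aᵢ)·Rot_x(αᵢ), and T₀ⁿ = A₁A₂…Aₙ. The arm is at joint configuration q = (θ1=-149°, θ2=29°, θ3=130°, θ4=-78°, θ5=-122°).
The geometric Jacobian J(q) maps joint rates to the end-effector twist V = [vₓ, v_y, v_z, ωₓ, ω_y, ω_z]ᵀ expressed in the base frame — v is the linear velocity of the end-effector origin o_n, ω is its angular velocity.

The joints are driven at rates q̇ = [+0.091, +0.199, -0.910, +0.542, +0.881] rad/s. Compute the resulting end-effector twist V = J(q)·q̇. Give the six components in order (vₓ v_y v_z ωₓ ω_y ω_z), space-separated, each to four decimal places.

o_n = [-0.5489, -0.9290, -0.9410]
J₁: ẑ×o_n = [0.9290, -0.5489, 0.0000], ω = ẑ
J2: z=[0.5150, -0.8572, 0.0000] o=[-0.3000, -0.1803, 0.0000] → [0.8066, 0.4847, -0.5990, 0.5150, -0.8572, 0.0000]
J3: z=[-0.4156, -0.2497, 0.8746] o=[-0.8098, -0.4866, -0.3297] → [0.5396, -0.0259, 0.2490, -0.4156, -0.2497, 0.8746]
J4: z=[-0.2432, -0.8961, -0.3714] o=[-0.6345, -0.5600, -0.2673] → [0.4666, -0.1956, 0.1664, -0.2432, -0.8961, -0.3714]
J5: z=[-0.2432, -0.8961, -0.3714] o=[-0.4234, -0.9627, -0.9418] → [0.0118, 0.0468, -0.1207, -0.2432, -0.8961, -0.3714]
V = J·q̇ = [0.0173, 0.0053, -0.3619, 0.1345, -1.2184, -1.2334]

0.0173 0.0053 -0.3619 0.1345 -1.2184 -1.2334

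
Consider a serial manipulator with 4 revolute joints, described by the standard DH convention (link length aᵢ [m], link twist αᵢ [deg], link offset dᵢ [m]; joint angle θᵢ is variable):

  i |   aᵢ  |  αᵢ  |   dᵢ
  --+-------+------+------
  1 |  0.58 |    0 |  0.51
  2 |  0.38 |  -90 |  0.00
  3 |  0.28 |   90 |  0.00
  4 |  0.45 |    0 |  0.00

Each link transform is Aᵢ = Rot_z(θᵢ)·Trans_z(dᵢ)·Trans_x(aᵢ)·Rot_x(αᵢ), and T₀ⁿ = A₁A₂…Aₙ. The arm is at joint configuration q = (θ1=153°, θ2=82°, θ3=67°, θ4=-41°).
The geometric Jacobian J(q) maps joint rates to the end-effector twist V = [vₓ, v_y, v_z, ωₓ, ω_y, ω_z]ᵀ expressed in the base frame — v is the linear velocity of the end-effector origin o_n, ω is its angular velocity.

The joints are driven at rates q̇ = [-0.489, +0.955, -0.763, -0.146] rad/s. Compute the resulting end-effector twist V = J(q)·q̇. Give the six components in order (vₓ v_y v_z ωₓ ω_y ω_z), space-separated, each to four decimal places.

o_n = [-1.1154, -0.0769, -0.0604]
J₁: ẑ×o_n = [0.0769, -1.1154, 0.0000], ω = ẑ
J2: z=[0.0000, 0.0000, 1.0000] o=[-0.5168, 0.2633, 0.5100] → [0.3403, -0.5987, 0.0000, 0.0000, 0.0000, 1.0000]
J3: z=[0.8192, -0.5736, 0.0000] o=[-0.7347, -0.0480, 0.5100] → [0.3271, 0.4672, -0.2421, 0.8192, -0.5736, 0.0000]
J4: z=[-0.5280, -0.7540, 0.3907] o=[-0.7975, -0.1376, 0.2523] → [0.2120, -0.2893, -0.2718, -0.5280, -0.7540, 0.3907]
V = J·q̇ = [0.0068, -0.3405, 0.2244, -0.5479, 0.5477, 0.4090]

0.0068 -0.3405 0.2244 -0.5479 0.5477 0.4090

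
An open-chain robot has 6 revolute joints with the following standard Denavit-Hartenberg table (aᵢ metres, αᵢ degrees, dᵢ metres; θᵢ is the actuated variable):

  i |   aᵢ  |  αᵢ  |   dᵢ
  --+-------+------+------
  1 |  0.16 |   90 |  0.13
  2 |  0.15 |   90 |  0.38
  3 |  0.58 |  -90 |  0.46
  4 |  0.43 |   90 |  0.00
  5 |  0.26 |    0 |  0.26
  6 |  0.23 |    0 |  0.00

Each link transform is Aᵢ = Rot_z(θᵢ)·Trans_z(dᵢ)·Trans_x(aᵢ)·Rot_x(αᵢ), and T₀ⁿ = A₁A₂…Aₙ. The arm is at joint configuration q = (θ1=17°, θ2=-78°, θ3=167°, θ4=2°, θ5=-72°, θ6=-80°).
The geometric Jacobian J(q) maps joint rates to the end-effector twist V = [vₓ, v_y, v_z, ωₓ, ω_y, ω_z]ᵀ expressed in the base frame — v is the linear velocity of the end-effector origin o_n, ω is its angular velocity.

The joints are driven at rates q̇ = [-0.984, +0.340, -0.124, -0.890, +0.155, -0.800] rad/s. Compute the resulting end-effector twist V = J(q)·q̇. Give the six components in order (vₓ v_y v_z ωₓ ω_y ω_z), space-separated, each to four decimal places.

o_n = [-0.3670, -1.0823, 0.6118]
J₁: ẑ×o_n = [1.0823, -0.3670, 0.0000], ω = ẑ
J2: z=[0.2924, -0.9563, 0.0000] o=[0.1530, 0.0468, 0.1300] → [-0.4607, -0.1409, -0.8274, 0.2924, -0.9563, 0.0000]
J3: z=[-0.9354, -0.2860, -0.2079] o=[0.2939, -0.3075, -0.0167] → [-0.3408, 0.7253, 0.5358, -0.9354, -0.2860, -0.2079]
J4: z=[-0.3296, 0.9181, 0.2200] o=[-0.2106, -0.5982, 0.4404] → [0.2639, 0.0221, 0.3032, -0.3296, 0.9181, 0.2200]
J5: z=[-0.9393, -0.2954, -0.1745] o=[-0.2515, -0.7118, 0.8531] → [0.0066, -0.2065, 0.3139, -0.9393, -0.2954, -0.1745]
J6: z=[-0.9393, -0.2954, -0.1745] o=[-0.4219, -1.0368, 0.8304] → [0.0567, -0.2150, 0.0589, -0.9393, -0.2954, -0.1745]
V = J·q̇ = [-1.4585, 0.3436, -0.6160, 1.1146, -0.9163, -1.0415]

-1.4585 0.3436 -0.6160 1.1146 -0.9163 -1.0415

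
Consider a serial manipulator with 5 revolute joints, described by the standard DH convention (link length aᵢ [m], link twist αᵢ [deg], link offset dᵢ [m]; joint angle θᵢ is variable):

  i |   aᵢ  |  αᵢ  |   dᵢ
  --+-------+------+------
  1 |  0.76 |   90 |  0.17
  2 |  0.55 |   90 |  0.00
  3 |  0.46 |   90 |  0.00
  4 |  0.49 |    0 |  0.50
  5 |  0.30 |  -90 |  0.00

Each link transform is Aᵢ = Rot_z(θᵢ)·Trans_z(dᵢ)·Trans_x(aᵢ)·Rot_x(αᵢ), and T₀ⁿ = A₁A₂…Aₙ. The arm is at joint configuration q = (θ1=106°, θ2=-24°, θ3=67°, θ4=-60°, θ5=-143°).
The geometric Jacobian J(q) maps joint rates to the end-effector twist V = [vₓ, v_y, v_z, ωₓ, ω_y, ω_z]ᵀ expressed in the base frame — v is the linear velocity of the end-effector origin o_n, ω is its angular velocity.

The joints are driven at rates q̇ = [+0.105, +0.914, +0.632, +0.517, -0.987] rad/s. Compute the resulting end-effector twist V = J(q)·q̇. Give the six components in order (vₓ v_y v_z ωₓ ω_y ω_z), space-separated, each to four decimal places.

0.4041 0.2000 0.8710 1.2349 -0.3245 -0.2964

o_n = [-0.3488, 1.9399, -0.0285]
J₁: ẑ×o_n = [-1.9399, -0.3488, 0.0000], ω = ẑ
J2: z=[0.9613, 0.2756, 0.0000] o=[-0.2095, 0.7306, 0.1700] → [-0.0547, 0.1908, 1.2009, 0.9613, 0.2756, 0.0000]
J3: z=[0.1121, -0.3910, -0.9135] o=[-0.3480, 1.2135, -0.0537] → [0.6537, -0.0020, 0.0811, 0.1121, -0.3910, -0.9135]
J4: z=[-0.6074, 0.7006, -0.3744] o=[0.0138, 1.4881, -0.1268] → [0.2381, 0.1955, -0.0204, -0.6074, 0.7006, -0.3744]
J5: z=[-0.6074, 0.7006, -0.3744] o=[-0.1448, 2.1506, 0.0347] → [-0.1231, 0.0380, 0.2709, -0.6074, 0.7006, -0.3744]
V = J·q̇ = [0.4041, 0.2000, 0.8710, 1.2349, -0.3245, -0.2964]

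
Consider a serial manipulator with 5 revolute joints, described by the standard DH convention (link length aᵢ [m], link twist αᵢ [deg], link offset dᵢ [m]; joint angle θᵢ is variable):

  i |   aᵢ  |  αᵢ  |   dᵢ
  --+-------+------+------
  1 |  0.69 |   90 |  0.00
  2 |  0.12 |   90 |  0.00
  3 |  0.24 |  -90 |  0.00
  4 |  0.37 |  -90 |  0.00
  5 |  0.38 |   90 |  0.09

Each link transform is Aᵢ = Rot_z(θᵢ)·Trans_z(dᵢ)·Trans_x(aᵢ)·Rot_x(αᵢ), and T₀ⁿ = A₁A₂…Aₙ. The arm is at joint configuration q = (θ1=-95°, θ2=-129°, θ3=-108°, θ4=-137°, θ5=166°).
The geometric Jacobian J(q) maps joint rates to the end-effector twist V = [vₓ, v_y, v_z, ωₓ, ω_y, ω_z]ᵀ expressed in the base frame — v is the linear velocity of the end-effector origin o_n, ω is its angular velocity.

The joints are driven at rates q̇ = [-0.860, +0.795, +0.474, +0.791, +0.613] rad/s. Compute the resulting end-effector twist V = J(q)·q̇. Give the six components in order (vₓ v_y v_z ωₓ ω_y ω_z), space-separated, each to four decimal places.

o_n = [0.1974, -0.6959, 0.0888]
J₁: ẑ×o_n = [0.6959, 0.1974, -0.0000], ω = ẑ
J2: z=[-0.9962, 0.0872, 0.0000] o=[-0.0601, -0.6874, 0.0000] → [0.0077, 0.0885, -0.0139, -0.9962, 0.0872, 0.0000]
J3: z=[0.0677, 0.7742, 0.6293] o=[-0.0536, -0.6121, -0.0933] → [0.1937, 0.1456, -0.2000, 0.0677, 0.7742, 0.6293]
J4: z=[0.3600, 0.5693, -0.7391] o=[0.1698, -0.6785, -0.0356] → [0.0580, -0.0652, -0.0220, 0.3600, 0.5693, -0.7391]
J5: z=[0.6841, 0.3776, 0.6240] o=[-0.0649, -0.4083, 0.0582] → [0.1911, 0.1428, -0.2958, 0.6841, 0.3776, 0.6240]
V = J·q̇ = [-0.3376, 0.0055, -0.3046, -0.0557, 1.1180, -0.7638]

-0.3376 0.0055 -0.3046 -0.0557 1.1180 -0.7638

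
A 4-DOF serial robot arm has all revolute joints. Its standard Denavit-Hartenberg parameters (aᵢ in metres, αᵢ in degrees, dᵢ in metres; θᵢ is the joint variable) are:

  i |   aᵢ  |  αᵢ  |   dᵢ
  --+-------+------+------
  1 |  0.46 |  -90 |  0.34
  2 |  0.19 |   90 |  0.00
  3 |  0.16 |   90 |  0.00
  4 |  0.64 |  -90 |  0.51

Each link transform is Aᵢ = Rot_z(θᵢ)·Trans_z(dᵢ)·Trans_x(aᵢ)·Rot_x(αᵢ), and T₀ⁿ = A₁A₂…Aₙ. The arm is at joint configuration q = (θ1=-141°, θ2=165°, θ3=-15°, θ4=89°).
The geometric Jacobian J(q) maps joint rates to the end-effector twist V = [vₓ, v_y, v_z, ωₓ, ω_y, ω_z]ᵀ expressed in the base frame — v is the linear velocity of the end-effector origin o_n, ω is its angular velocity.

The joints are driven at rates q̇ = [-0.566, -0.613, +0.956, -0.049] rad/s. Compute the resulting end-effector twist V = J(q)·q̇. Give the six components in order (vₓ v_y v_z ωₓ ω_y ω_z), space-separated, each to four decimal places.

o_n = [-0.6564, 0.1593, -0.3359]
J₁: ẑ×o_n = [-0.1593, -0.6564, 0.0000], ω = ẑ
J2: z=[0.6293, -0.7771, 0.0000] o=[-0.3575, -0.2895, 0.3400] → [0.5253, 0.4254, 0.0501, 0.6293, -0.7771, 0.0000]
J3: z=[-0.2011, -0.1629, -0.9659] o=[-0.2149, -0.1740, 0.2908] → [0.4240, 0.3005, -0.1390, -0.2011, -0.1629, -0.9659]
J4: z=[-0.8022, 0.5933, 0.0670] o=[-0.1249, -0.0479, 0.2508] → [-0.3620, -0.5063, 0.1492, -0.8022, 0.5933, 0.0670]
V = J·q̇ = [0.1913, 0.4229, -0.1709, -0.5388, 0.2916, -1.4927]

0.1913 0.4229 -0.1709 -0.5388 0.2916 -1.4927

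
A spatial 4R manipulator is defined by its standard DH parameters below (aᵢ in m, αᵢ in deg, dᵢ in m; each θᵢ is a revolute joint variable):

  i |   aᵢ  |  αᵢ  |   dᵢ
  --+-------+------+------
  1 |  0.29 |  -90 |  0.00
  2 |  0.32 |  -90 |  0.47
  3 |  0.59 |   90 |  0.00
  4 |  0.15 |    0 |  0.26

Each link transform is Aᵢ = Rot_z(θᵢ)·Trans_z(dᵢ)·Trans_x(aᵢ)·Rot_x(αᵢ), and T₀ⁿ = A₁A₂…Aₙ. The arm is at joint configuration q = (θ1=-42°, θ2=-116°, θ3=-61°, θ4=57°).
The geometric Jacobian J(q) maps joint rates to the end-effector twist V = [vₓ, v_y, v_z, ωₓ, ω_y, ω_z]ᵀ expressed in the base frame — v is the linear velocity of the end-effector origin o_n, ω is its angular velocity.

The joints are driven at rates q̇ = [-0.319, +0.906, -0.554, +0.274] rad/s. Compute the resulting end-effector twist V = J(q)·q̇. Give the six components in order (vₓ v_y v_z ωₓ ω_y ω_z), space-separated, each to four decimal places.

o_n = [0.9552, 0.7325, 0.4311]
J₁: ẑ×o_n = [-0.7325, 0.9552, 0.0000], ω = ẑ
J2: z=[0.6691, 0.7431, 0.0000] o=[0.2155, -0.1940, 0.0000] → [0.3203, -0.2884, 0.0703, 0.6691, 0.7431, 0.0000]
J3: z=[0.6679, -0.6014, 0.4384] o=[0.4258, 0.2491, 0.2876] → [-0.2982, 0.1363, 0.6413, 0.6679, -0.6014, 0.4384]
J4: z=[0.6093, 0.1037, -0.7861] o=[0.6779, 0.7165, 0.5447] → [0.0008, -0.1488, -0.0190, 0.6093, 0.1037, -0.7861]
V = J·q̇ = [0.6893, -0.6823, -0.2968, 0.4032, 1.0349, -0.7772]

0.6893 -0.6823 -0.2968 0.4032 1.0349 -0.7772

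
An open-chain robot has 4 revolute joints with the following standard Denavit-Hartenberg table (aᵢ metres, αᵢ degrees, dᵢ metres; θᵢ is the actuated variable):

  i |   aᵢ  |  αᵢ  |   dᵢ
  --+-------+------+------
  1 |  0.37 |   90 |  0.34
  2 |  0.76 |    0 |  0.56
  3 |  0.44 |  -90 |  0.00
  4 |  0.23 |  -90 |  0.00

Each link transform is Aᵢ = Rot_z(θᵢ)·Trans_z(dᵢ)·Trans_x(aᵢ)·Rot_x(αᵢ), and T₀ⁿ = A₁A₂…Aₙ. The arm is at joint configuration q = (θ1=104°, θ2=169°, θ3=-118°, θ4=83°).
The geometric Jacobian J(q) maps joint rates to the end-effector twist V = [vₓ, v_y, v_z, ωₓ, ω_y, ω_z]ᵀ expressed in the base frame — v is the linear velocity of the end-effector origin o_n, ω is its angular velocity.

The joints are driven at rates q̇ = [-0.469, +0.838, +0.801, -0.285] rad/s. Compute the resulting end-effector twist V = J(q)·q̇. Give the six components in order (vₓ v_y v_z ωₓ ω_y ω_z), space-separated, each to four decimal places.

0.1720 -0.8149 -0.0919 1.5367 0.6114 -0.6484

o_n = [0.3416, 0.0012, 0.8487]
J₁: ẑ×o_n = [-0.0012, 0.3416, 0.0000], ω = ẑ
J2: z=[0.9703, 0.2419, 0.0000] o=[-0.0895, 0.3590, 0.3400] → [0.1231, -0.4936, -0.4515, 0.9703, 0.2419, 0.0000]
J3: z=[0.9703, 0.2419, 0.0000] o=[0.6343, -0.2294, 0.4850] → [0.0880, -0.3529, 0.2945, 0.9703, 0.2419, 0.0000]
J4: z=[0.1880, -0.7541, 0.6293] o=[0.5673, 0.0393, 0.8270] → [0.0076, -0.1462, -0.1774, 0.1880, -0.7541, 0.6293]
V = J·q̇ = [0.1720, -0.8149, -0.0919, 1.5367, 0.6114, -0.6484]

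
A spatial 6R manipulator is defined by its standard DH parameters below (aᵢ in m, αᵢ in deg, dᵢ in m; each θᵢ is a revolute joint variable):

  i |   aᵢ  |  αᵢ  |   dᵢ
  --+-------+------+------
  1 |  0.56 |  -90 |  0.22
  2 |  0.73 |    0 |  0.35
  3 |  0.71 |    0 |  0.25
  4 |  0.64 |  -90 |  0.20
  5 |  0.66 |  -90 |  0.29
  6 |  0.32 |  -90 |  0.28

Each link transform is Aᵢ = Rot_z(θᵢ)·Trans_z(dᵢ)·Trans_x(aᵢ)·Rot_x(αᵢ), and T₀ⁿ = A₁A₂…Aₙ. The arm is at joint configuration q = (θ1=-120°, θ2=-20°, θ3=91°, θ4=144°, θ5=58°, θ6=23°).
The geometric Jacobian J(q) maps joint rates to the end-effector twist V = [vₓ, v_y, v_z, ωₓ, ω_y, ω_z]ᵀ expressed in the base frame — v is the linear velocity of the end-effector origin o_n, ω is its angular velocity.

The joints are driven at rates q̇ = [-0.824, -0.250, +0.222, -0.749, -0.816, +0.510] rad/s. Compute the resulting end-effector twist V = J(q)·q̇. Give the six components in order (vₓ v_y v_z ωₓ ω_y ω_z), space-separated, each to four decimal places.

o_n = [-0.5506, -0.6378, 0.4545]
J₁: ẑ×o_n = [0.6378, -0.5506, 0.0000], ω = ẑ
J2: z=[0.8660, -0.5000, 0.0000] o=[-0.2800, -0.4850, 0.2200] → [-0.1173, -0.2031, -0.2676, 0.8660, -0.5000, 0.0000]
J3: z=[0.8660, -0.5000, 0.0000] o=[-0.3199, -1.2540, 0.4697] → [0.0076, 0.0131, 0.4183, 0.8660, -0.5000, 0.0000]
J4: z=[0.8660, -0.5000, 0.0000] o=[-0.2189, -1.5792, -0.2016] → [-0.3281, -0.5683, 0.6495, 0.8660, -0.5000, 0.0000]
J5: z=[-0.2868, -0.4967, 0.8192] o=[0.2164, -1.2252, 0.1654] → [-0.6248, -0.5453, -0.5494, -0.2868, -0.4967, 0.8192]
J6: z=[-0.8063, -0.3367, -0.4864] o=[-0.2083, -0.8413, 0.6036] → [0.1492, 0.0463, -0.2793, -0.8063, -0.3367, -0.4864]
V = J·q̇ = [0.3371, 1.4016, -0.0208, -0.8501, 0.6221, -1.7405]

0.3371 1.4016 -0.0208 -0.8501 0.6221 -1.7405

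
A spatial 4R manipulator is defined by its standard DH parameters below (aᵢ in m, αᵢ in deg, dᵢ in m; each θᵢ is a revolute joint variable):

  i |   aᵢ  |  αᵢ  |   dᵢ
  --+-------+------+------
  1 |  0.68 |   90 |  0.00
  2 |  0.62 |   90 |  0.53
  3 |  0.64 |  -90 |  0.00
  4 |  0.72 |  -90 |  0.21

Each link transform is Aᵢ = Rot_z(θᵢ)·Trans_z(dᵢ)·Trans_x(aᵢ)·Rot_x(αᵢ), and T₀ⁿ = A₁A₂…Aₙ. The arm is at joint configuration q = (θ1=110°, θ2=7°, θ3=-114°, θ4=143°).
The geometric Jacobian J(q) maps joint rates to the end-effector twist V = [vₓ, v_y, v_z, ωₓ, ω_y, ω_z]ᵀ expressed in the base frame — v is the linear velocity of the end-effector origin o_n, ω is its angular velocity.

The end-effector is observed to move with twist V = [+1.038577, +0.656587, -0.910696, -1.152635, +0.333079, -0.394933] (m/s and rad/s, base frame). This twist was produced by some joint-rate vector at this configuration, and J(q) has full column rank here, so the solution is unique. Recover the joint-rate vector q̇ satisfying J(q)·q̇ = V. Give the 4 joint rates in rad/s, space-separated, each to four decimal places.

o_n = [-0.1191, 1.4537, 0.5258]
J₁: ẑ×o_n = [-1.4537, -0.1191, 0.0000], ω = ẑ
J2: z=[0.9397, 0.3420, 0.0000] o=[-0.2326, 0.6390, 0.0000] → [0.1798, -0.4941, 0.7268, 0.9397, 0.3420, 0.0000]
J3: z=[-0.0417, 0.1145, -0.9925] o=[0.0550, 1.3985, 0.0756] → [0.1063, 0.1916, 0.0176, -0.0417, 0.1145, -0.9925]
J4: z=[-0.6923, 0.7129, 0.1113] o=[-0.4060, 0.9558, 0.0438] → [0.2882, 0.3656, -0.5493, -0.6923, 0.7129, 0.1113]
q̇ = J⁺·V = [-0.6470, -0.6430, -0.1640, 0.8020]

-0.6470 -0.6430 -0.1640 0.8020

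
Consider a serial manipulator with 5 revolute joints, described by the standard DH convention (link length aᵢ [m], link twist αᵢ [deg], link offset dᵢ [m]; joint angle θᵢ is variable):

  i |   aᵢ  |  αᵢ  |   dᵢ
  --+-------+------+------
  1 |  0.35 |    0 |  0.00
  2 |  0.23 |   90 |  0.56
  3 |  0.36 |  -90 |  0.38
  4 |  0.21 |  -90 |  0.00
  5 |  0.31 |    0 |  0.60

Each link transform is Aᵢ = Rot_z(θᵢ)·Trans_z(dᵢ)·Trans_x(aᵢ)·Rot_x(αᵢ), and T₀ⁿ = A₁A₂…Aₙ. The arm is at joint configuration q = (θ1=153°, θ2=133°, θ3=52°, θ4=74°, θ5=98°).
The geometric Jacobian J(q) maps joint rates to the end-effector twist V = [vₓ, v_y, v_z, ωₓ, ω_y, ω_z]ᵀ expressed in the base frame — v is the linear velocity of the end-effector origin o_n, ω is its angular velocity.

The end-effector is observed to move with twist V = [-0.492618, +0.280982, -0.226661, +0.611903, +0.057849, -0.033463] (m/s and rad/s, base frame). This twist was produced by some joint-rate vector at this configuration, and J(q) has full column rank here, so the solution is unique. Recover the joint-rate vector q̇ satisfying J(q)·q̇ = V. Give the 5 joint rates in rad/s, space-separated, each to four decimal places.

o_n = [-0.2629, -0.2086, 0.2364]
J₁: ẑ×o_n = [0.2086, -0.2629, 0.0000], ω = ẑ
J2: z=[0.0000, 0.0000, 1.0000] o=[-0.3119, 0.1589, 0.0000] → [0.3675, 0.0490, -0.0000, 0.0000, 0.0000, 1.0000]
J3: z=[-0.9613, -0.2756, 0.0000] o=[-0.2485, -0.0622, 0.5600] → [0.0892, -0.3110, 0.1368, -0.9613, -0.2756, 0.0000]
J4: z=[-0.2172, 0.7575, 0.6157] o=[-0.5526, -0.3800, 0.8437] → [-0.5655, 0.0465, -0.2567, -0.2172, 0.7575, 0.6157]
J5: z=[0.1018, 0.6449, -0.7575] o=[-0.3488, -0.3586, 0.8893] → [-0.3074, 0.0014, -0.0401, 0.1018, 0.6449, -0.7575]
q̇ = J⁺·V = [-0.1300, -0.9740, -0.8660, 0.5700, -0.9500]

-0.1300 -0.9740 -0.8660 0.5700 -0.9500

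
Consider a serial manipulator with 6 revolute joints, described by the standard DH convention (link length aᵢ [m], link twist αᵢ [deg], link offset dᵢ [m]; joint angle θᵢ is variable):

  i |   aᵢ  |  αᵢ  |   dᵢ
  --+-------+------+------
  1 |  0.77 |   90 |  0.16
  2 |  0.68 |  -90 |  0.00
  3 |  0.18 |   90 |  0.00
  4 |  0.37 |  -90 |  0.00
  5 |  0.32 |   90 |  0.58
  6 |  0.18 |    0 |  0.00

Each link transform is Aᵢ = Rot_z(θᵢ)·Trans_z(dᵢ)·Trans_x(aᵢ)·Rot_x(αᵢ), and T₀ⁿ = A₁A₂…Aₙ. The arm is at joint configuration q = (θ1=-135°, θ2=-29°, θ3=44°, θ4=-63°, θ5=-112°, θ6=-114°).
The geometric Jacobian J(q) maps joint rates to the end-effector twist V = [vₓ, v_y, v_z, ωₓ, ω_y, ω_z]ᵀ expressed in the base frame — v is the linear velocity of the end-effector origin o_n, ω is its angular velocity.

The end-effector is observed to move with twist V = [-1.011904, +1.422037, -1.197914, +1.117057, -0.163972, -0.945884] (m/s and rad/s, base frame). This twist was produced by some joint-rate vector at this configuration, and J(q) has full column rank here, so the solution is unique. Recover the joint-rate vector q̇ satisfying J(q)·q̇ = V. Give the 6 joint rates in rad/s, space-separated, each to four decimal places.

o_n = [-1.1283, -1.5599, -0.5339]
J₁: ẑ×o_n = [1.5599, -1.1283, 0.0000], ω = ẑ
J2: z=[-0.7071, 0.7071, 0.0000] o=[-0.5445, -0.5445, 0.1600] → [-0.4906, -0.4906, 1.1308, -0.7071, 0.7071, 0.0000]
J3: z=[-0.3428, -0.3428, 0.8746] o=[-0.9650, -0.9650, -0.1697] → [0.6451, -0.2676, 0.1480, -0.3428, -0.3428, 0.8746]
J4: z=[-0.9383, 0.0790, -0.3368] o=[-0.9567, -1.1335, -0.2324] → [-0.1674, -0.2250, 0.4136, -0.9383, 0.0790, -0.3368]
J5: z=[-0.1144, -0.9897, 0.0863] o=[-0.8359, -1.1777, -0.5794] → [-0.0120, -0.0200, -0.2457, -0.1144, -0.9897, 0.0863]
J6: z=[0.0488, 0.0812, 0.9955] o=[-1.2197, -1.7140, -0.5168] → [-0.1548, 0.0919, 0.0001, 0.0488, 0.0812, 0.9955]
q̇ = J⁺·V = [-0.5970, -0.9520, -0.8080, -0.1340, -0.2180, 0.3330]

-0.5970 -0.9520 -0.8080 -0.1340 -0.2180 0.3330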